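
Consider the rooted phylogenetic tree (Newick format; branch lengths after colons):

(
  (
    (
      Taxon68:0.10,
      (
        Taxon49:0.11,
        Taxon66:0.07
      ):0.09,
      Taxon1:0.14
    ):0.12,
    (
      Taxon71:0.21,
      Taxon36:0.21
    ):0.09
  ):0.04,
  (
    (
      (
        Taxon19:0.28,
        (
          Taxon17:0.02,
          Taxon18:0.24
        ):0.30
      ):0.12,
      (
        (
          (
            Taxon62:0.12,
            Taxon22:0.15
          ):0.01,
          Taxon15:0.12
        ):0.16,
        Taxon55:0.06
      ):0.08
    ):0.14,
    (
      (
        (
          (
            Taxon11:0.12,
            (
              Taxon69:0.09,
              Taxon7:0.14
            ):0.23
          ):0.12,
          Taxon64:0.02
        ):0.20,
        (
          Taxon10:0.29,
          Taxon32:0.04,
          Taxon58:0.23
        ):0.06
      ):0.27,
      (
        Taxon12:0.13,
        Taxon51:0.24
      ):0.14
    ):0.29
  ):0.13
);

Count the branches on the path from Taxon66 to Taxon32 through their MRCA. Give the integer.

9

The MRCA of Taxon66 and Taxon32 is the root of the tree.
From Taxon66 up to that node: 4 branches. From Taxon32 up to the same node: 5 branches. Total: 4 + 5 = 9.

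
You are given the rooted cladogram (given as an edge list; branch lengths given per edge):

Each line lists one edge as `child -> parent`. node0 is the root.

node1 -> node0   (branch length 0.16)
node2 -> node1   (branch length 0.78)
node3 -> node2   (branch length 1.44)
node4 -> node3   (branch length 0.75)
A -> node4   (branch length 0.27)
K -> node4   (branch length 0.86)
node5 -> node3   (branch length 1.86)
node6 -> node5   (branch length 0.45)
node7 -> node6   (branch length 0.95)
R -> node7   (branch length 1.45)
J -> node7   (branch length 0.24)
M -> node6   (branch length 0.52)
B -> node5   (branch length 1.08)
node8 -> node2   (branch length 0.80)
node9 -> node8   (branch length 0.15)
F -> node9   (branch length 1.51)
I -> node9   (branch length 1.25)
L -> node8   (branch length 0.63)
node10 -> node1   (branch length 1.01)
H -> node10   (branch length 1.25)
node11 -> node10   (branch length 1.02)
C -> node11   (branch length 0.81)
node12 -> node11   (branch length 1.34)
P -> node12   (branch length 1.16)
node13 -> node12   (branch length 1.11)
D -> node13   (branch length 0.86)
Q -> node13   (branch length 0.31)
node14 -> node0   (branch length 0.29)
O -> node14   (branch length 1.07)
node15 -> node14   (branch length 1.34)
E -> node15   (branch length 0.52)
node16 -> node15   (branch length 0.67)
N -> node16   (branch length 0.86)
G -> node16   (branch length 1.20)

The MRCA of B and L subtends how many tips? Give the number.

9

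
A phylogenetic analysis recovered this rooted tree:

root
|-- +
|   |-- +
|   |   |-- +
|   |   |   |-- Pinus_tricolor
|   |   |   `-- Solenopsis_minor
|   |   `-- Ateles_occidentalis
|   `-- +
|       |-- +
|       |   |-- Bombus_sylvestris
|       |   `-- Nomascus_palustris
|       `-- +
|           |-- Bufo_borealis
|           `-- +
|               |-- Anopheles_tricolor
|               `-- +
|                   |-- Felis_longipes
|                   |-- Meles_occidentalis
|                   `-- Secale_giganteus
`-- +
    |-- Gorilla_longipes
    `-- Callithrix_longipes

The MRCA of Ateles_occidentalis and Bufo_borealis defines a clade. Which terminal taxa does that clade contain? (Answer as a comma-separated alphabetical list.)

Anopheles_tricolor, Ateles_occidentalis, Bombus_sylvestris, Bufo_borealis, Felis_longipes, Meles_occidentalis, Nomascus_palustris, Pinus_tricolor, Secale_giganteus, Solenopsis_minor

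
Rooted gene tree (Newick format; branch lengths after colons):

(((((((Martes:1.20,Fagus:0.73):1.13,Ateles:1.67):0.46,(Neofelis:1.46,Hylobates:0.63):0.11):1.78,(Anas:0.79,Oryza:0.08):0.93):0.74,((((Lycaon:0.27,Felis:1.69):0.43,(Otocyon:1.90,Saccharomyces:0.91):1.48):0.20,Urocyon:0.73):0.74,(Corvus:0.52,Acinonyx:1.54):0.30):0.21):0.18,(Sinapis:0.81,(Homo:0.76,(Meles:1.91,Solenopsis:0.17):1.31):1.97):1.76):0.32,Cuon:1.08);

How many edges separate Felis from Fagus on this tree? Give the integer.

The MRCA of Felis and Fagus is the node subtending (((((Martes,Fagus),Ateles),(Neofelis,Hylobates)),(Anas,Oryza)),((((Lycaon,Felis),(Otocyon,Saccharomyces)),Urocyon),(Corvus,Acinonyx))).
From Felis up to that node: 5 branches. From Fagus up to the same node: 5 branches. Total: 5 + 5 = 10.

10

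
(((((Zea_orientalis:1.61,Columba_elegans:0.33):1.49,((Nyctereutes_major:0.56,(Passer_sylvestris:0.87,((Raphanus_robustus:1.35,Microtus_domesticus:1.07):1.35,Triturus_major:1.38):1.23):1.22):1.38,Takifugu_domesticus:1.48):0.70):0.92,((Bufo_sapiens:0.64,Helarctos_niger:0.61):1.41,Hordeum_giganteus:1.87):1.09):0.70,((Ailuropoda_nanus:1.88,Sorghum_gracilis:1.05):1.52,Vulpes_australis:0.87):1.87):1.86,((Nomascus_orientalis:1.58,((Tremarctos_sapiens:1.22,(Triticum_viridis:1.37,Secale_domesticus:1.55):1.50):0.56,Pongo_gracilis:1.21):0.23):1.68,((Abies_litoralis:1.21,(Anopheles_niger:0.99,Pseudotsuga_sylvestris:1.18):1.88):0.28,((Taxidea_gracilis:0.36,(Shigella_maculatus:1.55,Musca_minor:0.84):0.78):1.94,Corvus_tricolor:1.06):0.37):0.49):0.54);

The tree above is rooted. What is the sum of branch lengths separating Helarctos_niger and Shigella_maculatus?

11.34

The path runs Helarctos_niger → … → MRCA → … → Shigella_maculatus; the MRCA is the root of the tree.
Branch lengths along that path: 0.61 + 1.41 + 1.09 + 0.70 + 1.86 + 0.54 + 0.49 + 0.37 + 1.94 + 0.78 + 1.55 = 11.34.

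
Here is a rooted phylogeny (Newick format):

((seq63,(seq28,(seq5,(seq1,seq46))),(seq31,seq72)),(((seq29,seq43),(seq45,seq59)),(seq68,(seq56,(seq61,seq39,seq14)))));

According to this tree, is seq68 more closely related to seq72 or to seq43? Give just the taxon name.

seq43

The MRCA of seq68 and seq43 subtends (((seq29,seq43),(seq45,seq59)),(seq68,(seq56,(seq61,seq39,seq14)))) (9 taxa).
The MRCA of seq68 and seq72 is the root, subtending the entire tree (16 taxa).
The first is nested inside the second, so seq68 shares a more recent common ancestor with seq43.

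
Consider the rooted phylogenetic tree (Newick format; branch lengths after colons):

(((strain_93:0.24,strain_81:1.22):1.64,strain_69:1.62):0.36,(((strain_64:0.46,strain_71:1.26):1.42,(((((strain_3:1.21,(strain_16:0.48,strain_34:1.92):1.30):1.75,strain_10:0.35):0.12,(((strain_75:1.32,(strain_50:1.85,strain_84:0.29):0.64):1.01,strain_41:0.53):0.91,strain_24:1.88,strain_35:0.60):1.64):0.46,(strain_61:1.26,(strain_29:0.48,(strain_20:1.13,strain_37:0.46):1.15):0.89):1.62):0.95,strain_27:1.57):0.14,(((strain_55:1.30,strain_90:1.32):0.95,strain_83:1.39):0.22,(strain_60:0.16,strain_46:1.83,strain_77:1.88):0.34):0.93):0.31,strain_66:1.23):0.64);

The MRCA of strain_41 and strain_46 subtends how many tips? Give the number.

23

The MRCA of strain_41 and strain_46 is the node subtending ((strain_64,strain_71),(((((strain_3,(strain_16,strain_34)),strain_10),(((strain_75,(strain_50,strain_84)),strain_41),strain_24,strain_35)),(strain_61,(strain_29,(strain_20,strain_37)))),strain_27),(((strain_55,strain_90),strain_83),(strain_60,strain_46,strain_77))).
That clade contains 23 terminal taxa: strain_10, strain_16, strain_20, strain_24, strain_27, strain_29, strain_3, strain_34, strain_35, strain_37, strain_41, strain_46, strain_50, strain_55, strain_60, strain_61, strain_64, strain_71, strain_75, strain_77, strain_83, strain_84, strain_90.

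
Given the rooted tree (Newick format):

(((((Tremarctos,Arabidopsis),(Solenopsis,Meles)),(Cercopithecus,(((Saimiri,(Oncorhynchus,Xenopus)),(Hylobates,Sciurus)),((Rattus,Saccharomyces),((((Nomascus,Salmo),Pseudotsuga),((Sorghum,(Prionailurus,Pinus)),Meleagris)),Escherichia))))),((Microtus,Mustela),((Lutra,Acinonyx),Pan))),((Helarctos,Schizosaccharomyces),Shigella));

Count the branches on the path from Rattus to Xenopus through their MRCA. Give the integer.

7

The MRCA of Rattus and Xenopus is the node subtending (((Saimiri,(Oncorhynchus,Xenopus)),(Hylobates,Sciurus)),((Rattus,Saccharomyces),((((Nomascus,Salmo),Pseudotsuga),((Sorghum,(Prionailurus,Pinus)),Meleagris)),Escherichia))).
From Rattus up to that node: 3 branches. From Xenopus up to the same node: 4 branches. Total: 3 + 4 = 7.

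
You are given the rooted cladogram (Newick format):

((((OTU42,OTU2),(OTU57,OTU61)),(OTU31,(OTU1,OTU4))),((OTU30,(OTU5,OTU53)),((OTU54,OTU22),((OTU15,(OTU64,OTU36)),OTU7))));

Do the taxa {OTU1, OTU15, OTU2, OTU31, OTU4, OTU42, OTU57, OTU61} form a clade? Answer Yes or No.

No

The MRCA of the listed taxa is the root, so the smallest clade containing them is the whole tree.
That clade also contains OTU22, OTU30, OTU36, OTU5, OTU53, OTU54, OTU64, OTU7, which are not in the proposed group, so the group is not monophyletic.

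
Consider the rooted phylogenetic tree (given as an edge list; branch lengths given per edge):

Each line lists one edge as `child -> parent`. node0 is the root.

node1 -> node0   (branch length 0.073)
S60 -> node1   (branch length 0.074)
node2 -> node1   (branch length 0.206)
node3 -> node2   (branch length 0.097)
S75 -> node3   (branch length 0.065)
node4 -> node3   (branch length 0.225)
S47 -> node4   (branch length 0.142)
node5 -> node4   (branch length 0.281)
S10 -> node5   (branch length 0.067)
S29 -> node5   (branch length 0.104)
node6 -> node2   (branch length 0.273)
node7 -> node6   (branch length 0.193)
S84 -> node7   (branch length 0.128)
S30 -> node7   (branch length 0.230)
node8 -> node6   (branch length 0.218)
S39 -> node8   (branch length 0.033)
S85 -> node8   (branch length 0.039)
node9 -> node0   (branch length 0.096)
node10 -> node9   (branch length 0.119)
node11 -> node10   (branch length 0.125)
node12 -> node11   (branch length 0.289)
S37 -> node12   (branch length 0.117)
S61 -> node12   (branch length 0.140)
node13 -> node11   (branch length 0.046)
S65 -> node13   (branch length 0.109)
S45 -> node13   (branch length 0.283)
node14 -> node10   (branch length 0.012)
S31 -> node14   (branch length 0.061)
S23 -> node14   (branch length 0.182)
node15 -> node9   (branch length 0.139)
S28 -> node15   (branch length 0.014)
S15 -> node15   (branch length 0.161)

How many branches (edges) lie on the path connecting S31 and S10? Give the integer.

The MRCA of S31 and S10 is the root of the tree.
From S31 up to that node: 4 branches. From S10 up to the same node: 6 branches. Total: 4 + 6 = 10.

10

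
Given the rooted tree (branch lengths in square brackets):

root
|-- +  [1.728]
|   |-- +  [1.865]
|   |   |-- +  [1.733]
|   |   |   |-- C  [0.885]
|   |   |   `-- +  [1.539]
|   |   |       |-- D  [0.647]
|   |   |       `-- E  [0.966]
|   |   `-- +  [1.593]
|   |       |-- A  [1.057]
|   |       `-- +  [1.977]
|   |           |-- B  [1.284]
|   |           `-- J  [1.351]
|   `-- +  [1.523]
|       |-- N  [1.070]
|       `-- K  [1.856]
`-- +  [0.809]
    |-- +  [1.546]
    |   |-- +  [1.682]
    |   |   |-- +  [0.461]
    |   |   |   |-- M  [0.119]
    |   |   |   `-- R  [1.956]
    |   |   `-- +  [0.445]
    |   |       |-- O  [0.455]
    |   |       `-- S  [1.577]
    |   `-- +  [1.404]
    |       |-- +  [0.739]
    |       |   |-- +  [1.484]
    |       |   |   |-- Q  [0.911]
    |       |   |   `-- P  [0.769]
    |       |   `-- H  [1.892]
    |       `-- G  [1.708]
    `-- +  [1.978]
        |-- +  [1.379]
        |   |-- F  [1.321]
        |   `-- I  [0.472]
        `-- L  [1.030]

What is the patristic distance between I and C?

10.849

The path runs I → … → MRCA → … → C; the MRCA is the root of the tree.
Branch lengths along that path: 0.472 + 1.379 + 1.978 + 0.809 + 1.728 + 1.865 + 1.733 + 0.885 = 10.849.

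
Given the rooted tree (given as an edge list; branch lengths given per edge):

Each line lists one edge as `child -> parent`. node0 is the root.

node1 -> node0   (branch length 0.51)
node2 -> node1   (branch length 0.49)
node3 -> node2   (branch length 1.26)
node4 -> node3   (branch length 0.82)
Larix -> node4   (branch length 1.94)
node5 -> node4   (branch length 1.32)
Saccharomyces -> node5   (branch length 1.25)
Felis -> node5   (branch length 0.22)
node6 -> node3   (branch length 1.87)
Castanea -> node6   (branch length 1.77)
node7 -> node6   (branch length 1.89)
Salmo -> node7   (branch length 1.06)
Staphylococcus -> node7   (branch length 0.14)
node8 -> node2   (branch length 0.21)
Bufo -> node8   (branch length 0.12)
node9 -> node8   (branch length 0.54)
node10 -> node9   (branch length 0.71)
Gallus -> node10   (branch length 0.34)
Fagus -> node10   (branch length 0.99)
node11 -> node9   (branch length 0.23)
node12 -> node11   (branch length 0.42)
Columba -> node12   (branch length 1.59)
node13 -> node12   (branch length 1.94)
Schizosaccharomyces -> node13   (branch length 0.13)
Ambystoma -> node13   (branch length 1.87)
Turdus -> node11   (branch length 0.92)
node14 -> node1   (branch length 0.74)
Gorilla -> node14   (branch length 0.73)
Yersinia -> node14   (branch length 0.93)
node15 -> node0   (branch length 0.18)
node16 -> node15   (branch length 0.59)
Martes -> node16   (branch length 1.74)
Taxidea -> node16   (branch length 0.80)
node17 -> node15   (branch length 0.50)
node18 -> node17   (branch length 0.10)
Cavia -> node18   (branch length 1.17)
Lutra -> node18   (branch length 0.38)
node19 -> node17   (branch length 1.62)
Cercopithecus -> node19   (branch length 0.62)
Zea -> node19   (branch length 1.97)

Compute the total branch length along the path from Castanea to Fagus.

7.35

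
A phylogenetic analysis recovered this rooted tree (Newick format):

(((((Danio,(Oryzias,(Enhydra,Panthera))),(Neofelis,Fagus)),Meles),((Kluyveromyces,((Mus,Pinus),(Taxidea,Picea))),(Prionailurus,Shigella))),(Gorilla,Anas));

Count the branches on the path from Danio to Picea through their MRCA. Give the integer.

9

The MRCA of Danio and Picea is the node subtending ((((Danio,(Oryzias,(Enhydra,Panthera))),(Neofelis,Fagus)),Meles),((Kluyveromyces,((Mus,Pinus),(Taxidea,Picea))),(Prionailurus,Shigella))).
From Danio up to that node: 4 branches. From Picea up to the same node: 5 branches. Total: 4 + 5 = 9.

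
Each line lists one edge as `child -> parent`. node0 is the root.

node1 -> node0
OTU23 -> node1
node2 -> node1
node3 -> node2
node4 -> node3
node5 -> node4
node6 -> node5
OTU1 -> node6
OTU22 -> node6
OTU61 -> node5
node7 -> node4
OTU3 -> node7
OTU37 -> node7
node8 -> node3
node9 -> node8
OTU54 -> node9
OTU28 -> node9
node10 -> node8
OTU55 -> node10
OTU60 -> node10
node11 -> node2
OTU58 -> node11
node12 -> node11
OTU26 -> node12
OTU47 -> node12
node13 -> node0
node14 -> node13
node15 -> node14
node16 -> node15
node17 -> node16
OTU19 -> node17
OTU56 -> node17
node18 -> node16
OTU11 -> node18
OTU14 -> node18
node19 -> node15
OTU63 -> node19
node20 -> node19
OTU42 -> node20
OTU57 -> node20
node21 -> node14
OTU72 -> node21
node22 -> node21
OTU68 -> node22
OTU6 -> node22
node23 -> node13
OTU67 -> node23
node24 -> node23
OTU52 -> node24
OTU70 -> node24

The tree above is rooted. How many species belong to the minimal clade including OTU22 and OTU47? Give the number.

The MRCA of OTU22 and OTU47 is the node subtending (((((OTU1,OTU22),OTU61),(OTU3,OTU37)),((OTU54,OTU28),(OTU55,OTU60))),(OTU58,(OTU26,OTU47))).
That clade contains 12 terminal taxa: OTU1, OTU22, OTU26, OTU28, OTU3, OTU37, OTU47, OTU54, OTU55, OTU58, OTU60, OTU61.

12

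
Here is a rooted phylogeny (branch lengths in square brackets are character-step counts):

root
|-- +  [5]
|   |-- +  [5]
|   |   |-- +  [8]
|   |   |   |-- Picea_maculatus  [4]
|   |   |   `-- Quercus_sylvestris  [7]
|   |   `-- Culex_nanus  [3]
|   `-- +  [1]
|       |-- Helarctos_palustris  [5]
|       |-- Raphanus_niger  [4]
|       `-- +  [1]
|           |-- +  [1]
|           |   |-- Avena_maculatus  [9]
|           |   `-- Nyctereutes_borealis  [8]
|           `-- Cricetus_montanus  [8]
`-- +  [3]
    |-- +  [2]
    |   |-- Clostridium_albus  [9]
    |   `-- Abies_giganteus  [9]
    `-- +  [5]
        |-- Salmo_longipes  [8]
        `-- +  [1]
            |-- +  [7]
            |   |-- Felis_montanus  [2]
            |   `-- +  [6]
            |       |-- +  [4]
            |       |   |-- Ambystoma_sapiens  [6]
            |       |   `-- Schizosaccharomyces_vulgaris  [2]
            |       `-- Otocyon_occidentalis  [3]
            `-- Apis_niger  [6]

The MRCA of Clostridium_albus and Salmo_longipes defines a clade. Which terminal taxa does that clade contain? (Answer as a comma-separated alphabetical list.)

Abies_giganteus, Ambystoma_sapiens, Apis_niger, Clostridium_albus, Felis_montanus, Otocyon_occidentalis, Salmo_longipes, Schizosaccharomyces_vulgaris

Tracing Clostridium_albus: it sits inside (Clostridium_albus,Abies_giganteus).
Tracing Salmo_longipes: it sits inside (Salmo_longipes,((Felis_montanus,((Ambystoma_sapiens,Schizosaccharomyces_vulgaris),Otocyon_occidentalis)),Apis_niger)).
The smallest clade enclosing both is ((Clostridium_albus,Abies_giganteus),(Salmo_longipes,((Felis_montanus,((Ambystoma_sapiens,Schizosaccharomyces_vulgaris),Otocyon_occidentalis)),Apis_niger))); the answer is its 8 terminal taxa in alphabetical order.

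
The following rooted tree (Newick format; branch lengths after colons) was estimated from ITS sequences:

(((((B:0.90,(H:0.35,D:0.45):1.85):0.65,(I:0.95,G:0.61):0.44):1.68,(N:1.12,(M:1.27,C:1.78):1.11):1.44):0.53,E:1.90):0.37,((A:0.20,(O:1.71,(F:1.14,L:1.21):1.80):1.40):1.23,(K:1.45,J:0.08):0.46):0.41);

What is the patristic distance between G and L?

9.68

The path runs G → … → MRCA → … → L; the MRCA is the root of the tree.
Branch lengths along that path: 0.61 + 0.44 + 1.68 + 0.53 + 0.37 + 0.41 + 1.23 + 1.40 + 1.80 + 1.21 = 9.68.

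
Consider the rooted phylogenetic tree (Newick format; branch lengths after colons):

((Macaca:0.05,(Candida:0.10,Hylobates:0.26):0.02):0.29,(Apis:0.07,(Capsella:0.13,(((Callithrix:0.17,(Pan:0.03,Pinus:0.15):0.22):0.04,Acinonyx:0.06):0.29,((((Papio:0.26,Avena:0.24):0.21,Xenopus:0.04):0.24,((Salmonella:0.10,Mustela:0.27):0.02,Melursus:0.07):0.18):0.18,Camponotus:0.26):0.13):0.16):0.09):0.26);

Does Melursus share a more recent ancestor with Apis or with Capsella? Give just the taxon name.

Capsella

The MRCA of Melursus and Capsella subtends (Capsella,(((Callithrix,(Pan,Pinus)),Acinonyx),((((Papio,Avena),Xenopus),((Salmonella,Mustela),Melursus)),Camponotus))) (12 taxa).
The MRCA of Melursus and Apis subtends (Apis,(Capsella,(((Callithrix,(Pan,Pinus)),Acinonyx),((((Papio,Avena),Xenopus),((Salmonella,Mustela),Melursus)),Camponotus)))) (13 taxa).
The first is nested inside the second, so Melursus shares a more recent common ancestor with Capsella.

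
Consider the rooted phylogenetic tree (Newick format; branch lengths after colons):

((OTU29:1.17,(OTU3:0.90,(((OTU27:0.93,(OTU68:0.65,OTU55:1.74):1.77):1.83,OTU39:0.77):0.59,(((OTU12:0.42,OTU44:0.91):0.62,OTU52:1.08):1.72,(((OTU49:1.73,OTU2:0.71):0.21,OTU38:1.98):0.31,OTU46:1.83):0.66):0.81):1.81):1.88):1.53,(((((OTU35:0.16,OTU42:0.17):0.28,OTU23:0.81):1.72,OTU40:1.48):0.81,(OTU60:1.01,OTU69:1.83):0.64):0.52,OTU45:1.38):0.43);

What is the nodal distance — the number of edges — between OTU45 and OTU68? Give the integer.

9

The MRCA of OTU45 and OTU68 is the root of the tree.
From OTU45 up to that node: 2 branches. From OTU68 up to the same node: 7 branches. Total: 2 + 7 = 9.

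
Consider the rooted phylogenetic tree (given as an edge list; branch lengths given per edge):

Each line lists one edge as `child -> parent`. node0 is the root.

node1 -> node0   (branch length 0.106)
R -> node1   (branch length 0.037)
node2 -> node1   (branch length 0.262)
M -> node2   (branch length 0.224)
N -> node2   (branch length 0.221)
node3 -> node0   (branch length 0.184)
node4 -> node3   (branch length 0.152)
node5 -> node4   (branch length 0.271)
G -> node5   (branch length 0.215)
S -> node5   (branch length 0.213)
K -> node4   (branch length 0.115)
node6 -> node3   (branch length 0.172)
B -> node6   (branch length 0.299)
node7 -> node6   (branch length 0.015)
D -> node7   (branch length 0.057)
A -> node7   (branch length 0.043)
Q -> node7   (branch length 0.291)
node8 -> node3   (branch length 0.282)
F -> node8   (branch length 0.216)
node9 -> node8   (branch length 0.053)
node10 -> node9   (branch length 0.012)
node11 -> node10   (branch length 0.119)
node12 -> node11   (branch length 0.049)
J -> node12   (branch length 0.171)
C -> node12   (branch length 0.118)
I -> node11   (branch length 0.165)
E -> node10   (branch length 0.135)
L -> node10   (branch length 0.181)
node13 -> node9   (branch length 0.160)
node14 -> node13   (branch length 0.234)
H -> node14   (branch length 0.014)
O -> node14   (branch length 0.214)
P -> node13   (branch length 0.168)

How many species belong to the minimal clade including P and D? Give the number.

16

The MRCA of P and D is the node subtending (((G,S),K),(B,(D,A,Q)),(F,((((J,C),I),E,L),((H,O),P)))).
That clade contains 16 terminal taxa: A, B, C, D, E, F, G, H, I, J, K, L, O, P, Q, S.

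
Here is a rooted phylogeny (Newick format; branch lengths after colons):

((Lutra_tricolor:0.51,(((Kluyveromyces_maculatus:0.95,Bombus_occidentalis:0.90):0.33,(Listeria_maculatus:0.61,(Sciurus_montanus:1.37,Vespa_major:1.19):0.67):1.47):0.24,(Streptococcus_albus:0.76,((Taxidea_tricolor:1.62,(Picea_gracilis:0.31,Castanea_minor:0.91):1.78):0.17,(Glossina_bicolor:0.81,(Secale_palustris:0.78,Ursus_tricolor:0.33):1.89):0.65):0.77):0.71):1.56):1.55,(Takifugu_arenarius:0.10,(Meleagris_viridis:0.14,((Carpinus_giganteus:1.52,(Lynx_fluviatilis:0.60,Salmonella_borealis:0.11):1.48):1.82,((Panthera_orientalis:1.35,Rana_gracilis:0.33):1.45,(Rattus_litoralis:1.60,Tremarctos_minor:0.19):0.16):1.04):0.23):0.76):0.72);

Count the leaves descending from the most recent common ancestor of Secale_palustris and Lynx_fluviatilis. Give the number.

22

The MRCA of Secale_palustris and Lynx_fluviatilis is the root, so the clade is the entire tree.
That clade contains 22 terminal taxa: Bombus_occidentalis, Carpinus_giganteus, Castanea_minor, Glossina_bicolor, Kluyveromyces_maculatus, Listeria_maculatus, Lutra_tricolor, Lynx_fluviatilis, Meleagris_viridis, Panthera_orientalis, Picea_gracilis, Rana_gracilis, Rattus_litoralis, Salmonella_borealis, Sciurus_montanus, Secale_palustris, Streptococcus_albus, Takifugu_arenarius, Taxidea_tricolor, Tremarctos_minor, Ursus_tricolor, Vespa_major.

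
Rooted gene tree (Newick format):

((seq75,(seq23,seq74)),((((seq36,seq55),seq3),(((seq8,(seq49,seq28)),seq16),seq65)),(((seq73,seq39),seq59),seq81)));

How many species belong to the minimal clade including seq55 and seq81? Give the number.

The MRCA of seq55 and seq81 is the node subtending ((((seq36,seq55),seq3),(((seq8,(seq49,seq28)),seq16),seq65)),(((seq73,seq39),seq59),seq81)).
That clade contains 12 terminal taxa: seq16, seq28, seq3, seq36, seq39, seq49, seq55, seq59, seq65, seq73, seq8, seq81.

12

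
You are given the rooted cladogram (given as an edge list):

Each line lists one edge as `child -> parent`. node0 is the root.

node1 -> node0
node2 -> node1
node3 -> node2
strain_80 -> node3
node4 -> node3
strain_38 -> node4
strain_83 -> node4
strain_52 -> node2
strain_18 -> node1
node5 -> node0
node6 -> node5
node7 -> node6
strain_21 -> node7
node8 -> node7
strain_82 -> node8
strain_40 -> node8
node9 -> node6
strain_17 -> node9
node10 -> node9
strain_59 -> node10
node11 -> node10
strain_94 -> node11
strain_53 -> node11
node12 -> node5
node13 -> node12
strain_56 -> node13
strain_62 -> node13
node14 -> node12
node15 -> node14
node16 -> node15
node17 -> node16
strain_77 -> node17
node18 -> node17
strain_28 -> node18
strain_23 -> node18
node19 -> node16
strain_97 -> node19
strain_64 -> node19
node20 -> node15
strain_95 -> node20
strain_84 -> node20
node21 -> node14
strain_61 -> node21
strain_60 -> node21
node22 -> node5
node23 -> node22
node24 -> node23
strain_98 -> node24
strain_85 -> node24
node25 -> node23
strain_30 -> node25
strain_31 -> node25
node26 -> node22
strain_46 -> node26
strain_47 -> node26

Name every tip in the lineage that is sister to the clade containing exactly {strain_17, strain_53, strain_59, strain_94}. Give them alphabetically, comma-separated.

The clade containing exactly {strain_17, strain_53, strain_59, strain_94} attaches to the tree at the node subtending ((strain_21,(strain_82,strain_40)),(strain_17,(strain_59,(strain_94,strain_53)))).
The other lineage descending from that same node — the sister group — is (strain_21,(strain_82,strain_40)); its 3 tips in alphabetical order are the answer.

strain_21, strain_40, strain_82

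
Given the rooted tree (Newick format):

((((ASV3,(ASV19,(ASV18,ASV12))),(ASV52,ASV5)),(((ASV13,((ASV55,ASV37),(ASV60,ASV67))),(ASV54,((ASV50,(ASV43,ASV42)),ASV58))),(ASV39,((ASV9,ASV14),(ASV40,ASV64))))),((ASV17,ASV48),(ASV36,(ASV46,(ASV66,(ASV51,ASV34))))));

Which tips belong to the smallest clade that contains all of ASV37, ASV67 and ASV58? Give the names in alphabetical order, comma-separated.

ASV13, ASV37, ASV42, ASV43, ASV50, ASV54, ASV55, ASV58, ASV60, ASV67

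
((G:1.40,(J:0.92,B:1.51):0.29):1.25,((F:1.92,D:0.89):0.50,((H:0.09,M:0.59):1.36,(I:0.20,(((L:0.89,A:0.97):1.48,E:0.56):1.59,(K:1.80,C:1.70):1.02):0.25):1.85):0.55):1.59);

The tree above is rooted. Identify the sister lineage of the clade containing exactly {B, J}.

The clade containing exactly {B, J} attaches to the tree at the node subtending (G,(J,B)).
The other lineage descending from that same node — the sister group — is the single tip G.

G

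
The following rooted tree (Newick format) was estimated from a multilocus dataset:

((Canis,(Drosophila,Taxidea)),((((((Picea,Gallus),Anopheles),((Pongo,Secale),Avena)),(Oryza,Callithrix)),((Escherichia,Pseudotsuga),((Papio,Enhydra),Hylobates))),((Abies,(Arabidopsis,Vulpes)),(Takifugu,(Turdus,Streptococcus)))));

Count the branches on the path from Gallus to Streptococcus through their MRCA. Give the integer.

The MRCA of Gallus and Streptococcus is the node subtending ((((((Picea,Gallus),Anopheles),((Pongo,Secale),Avena)),(Oryza,Callithrix)),((Escherichia,Pseudotsuga),((Papio,Enhydra),Hylobates))),((Abies,(Arabidopsis,Vulpes)),(Takifugu,(Turdus,Streptococcus)))).
From Gallus up to that node: 6 branches. From Streptococcus up to the same node: 4 branches. Total: 6 + 4 = 10.

10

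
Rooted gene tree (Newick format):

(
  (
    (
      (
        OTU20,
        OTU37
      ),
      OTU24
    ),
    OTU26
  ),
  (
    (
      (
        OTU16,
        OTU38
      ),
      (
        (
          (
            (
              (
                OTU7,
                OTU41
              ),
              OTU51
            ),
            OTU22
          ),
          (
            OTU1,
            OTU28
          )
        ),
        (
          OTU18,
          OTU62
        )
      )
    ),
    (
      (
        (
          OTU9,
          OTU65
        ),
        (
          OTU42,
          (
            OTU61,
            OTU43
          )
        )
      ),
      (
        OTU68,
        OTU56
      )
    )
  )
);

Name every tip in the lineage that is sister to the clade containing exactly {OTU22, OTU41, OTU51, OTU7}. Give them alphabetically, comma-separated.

OTU1, OTU28

The clade containing exactly {OTU22, OTU41, OTU51, OTU7} attaches to the tree at the node subtending ((((OTU7,OTU41),OTU51),OTU22),(OTU1,OTU28)).
The other lineage descending from that same node — the sister group — is (OTU1,OTU28); its 2 tips in alphabetical order are the answer.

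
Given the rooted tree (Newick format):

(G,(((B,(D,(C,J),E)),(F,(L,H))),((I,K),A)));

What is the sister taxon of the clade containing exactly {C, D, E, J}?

B

The clade containing exactly {C, D, E, J} attaches to the tree at the node subtending (B,(D,(C,J),E)).
The other lineage descending from that same node — the sister group — is the single tip B.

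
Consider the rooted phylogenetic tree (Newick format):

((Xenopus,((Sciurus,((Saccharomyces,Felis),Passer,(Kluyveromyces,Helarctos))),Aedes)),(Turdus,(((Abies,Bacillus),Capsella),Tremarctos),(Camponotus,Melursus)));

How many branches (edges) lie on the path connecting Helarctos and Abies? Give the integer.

The MRCA of Helarctos and Abies is the root of the tree.
From Helarctos up to that node: 6 branches. From Abies up to the same node: 5 branches. Total: 6 + 5 = 11.

11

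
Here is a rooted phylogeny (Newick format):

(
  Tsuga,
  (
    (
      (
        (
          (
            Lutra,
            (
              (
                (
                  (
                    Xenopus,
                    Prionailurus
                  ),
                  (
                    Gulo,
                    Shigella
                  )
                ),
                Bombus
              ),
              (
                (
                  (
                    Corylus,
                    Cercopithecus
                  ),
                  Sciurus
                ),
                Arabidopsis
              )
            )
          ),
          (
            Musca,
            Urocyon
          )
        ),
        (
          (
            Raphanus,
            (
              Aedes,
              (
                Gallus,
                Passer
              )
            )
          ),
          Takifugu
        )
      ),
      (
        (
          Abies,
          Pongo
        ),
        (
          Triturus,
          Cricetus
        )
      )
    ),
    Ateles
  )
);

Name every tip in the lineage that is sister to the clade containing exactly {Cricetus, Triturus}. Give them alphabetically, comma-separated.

Abies, Pongo

The clade containing exactly {Cricetus, Triturus} attaches to the tree at the node subtending ((Abies,Pongo),(Triturus,Cricetus)).
The other lineage descending from that same node — the sister group — is (Abies,Pongo); its 2 tips in alphabetical order are the answer.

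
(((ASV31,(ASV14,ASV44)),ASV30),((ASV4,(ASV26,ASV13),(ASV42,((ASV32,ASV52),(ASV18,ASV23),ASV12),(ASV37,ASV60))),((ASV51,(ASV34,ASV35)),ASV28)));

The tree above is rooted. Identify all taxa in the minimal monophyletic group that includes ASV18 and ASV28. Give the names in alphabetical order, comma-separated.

ASV12, ASV13, ASV18, ASV23, ASV26, ASV28, ASV32, ASV34, ASV35, ASV37, ASV4, ASV42, ASV51, ASV52, ASV60

Tracing ASV18: it sits inside (ASV18,ASV23).
Tracing ASV28: it sits inside ((ASV51,(ASV34,ASV35)),ASV28).
The smallest clade enclosing both is ((ASV4,(ASV26,ASV13),(ASV42,((ASV32,ASV52),(ASV18,ASV23),ASV12),(ASV37,ASV60))),((ASV51,(ASV34,ASV35)),ASV28)); the answer is its 15 terminal taxa in alphabetical order.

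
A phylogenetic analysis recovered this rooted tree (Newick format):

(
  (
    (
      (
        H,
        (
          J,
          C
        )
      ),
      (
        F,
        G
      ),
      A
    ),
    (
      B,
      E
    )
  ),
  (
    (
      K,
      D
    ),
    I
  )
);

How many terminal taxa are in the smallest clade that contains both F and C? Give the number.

The MRCA of F and C is the node subtending ((H,(J,C)),(F,G),A).
That clade contains 6 terminal taxa: A, C, F, G, H, J.

6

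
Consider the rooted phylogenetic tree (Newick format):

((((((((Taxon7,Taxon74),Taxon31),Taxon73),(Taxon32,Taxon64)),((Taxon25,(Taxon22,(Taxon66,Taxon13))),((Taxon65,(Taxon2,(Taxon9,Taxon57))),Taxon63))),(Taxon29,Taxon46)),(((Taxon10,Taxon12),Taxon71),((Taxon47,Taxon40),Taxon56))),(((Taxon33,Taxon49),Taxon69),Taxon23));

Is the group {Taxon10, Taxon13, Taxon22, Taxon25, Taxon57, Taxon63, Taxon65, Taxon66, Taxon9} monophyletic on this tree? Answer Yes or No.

The MRCA of the listed taxa subtends (((((((Taxon7,Taxon74),Taxon31),Taxon73),(Taxon32,Taxon64)),((Taxon25,(Taxon22,(Taxon66,Taxon13))),((Taxon65,(Taxon2,(Taxon9,Taxon57))),Taxon63))),(Taxon29,Taxon46)),(((Taxon10,Taxon12),Taxon71),((Taxon47,Taxon40),Taxon56))).
That clade also contains Taxon12, Taxon2, Taxon29, Taxon31, Taxon32, Taxon40, Taxon46, Taxon47, Taxon56, Taxon64, Taxon7, Taxon71, Taxon73, Taxon74, which are not in the proposed group, so the group is not monophyletic.

No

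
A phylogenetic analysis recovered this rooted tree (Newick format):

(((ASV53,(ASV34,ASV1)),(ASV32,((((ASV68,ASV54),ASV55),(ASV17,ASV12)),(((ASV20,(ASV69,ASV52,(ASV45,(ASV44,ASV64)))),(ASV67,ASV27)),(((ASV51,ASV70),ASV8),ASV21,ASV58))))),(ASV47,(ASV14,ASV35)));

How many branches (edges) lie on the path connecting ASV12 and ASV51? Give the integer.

8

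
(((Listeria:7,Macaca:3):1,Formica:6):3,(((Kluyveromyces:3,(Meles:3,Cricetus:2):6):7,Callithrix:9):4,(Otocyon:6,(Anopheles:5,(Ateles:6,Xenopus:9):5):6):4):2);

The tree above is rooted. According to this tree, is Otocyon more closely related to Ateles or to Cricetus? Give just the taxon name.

Ateles

The MRCA of Otocyon and Ateles subtends (Otocyon,(Anopheles,(Ateles,Xenopus))) (4 taxa).
The MRCA of Otocyon and Cricetus subtends (((Kluyveromyces,(Meles,Cricetus)),Callithrix),(Otocyon,(Anopheles,(Ateles,Xenopus)))) (8 taxa).
The first is nested inside the second, so Otocyon shares a more recent common ancestor with Ateles.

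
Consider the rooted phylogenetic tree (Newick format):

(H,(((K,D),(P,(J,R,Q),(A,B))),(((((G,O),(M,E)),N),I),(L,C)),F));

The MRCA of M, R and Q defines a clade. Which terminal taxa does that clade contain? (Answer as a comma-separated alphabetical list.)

A, B, C, D, E, F, G, I, J, K, L, M, N, O, P, Q, R

Tracing M: it sits inside (M,E).
Tracing R: it sits inside (J,R,Q).
Tracing Q: it sits inside (J,R,Q).
The smallest clade enclosing all 3 is (((K,D),(P,(J,R,Q),(A,B))),(((((G,O),(M,E)),N),I),(L,C)),F); the answer is its 17 terminal taxa in alphabetical order.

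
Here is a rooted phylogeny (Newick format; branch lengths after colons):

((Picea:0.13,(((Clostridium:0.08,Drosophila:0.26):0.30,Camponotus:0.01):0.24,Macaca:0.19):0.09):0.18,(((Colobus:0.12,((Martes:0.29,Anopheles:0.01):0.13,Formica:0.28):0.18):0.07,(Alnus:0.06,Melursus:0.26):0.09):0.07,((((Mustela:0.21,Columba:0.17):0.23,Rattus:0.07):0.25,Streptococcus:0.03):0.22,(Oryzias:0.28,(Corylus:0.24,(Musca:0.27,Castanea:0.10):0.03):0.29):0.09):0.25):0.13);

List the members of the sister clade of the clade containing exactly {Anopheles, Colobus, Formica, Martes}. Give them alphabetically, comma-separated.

Alnus, Melursus

The clade containing exactly {Anopheles, Colobus, Formica, Martes} attaches to the tree at the node subtending ((Colobus,((Martes,Anopheles),Formica)),(Alnus,Melursus)).
The other lineage descending from that same node — the sister group — is (Alnus,Melursus); its 2 tips in alphabetical order are the answer.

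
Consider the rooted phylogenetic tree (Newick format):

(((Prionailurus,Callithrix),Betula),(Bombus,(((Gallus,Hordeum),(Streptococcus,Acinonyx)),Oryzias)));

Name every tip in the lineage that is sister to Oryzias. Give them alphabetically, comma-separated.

Acinonyx, Gallus, Hordeum, Streptococcus

Oryzias attaches to the tree at the node subtending (((Gallus,Hordeum),(Streptococcus,Acinonyx)),Oryzias).
The other lineage descending from that same node — the sister group — is ((Gallus,Hordeum),(Streptococcus,Acinonyx)); its 4 tips in alphabetical order are the answer.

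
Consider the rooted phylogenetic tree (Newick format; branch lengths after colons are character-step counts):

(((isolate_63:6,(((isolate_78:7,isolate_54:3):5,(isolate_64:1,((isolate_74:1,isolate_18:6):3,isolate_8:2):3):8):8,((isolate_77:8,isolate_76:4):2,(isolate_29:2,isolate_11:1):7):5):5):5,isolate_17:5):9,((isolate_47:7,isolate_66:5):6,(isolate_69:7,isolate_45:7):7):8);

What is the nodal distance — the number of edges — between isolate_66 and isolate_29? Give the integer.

9

The MRCA of isolate_66 and isolate_29 is the root of the tree.
From isolate_66 up to that node: 3 branches. From isolate_29 up to the same node: 6 branches. Total: 3 + 6 = 9.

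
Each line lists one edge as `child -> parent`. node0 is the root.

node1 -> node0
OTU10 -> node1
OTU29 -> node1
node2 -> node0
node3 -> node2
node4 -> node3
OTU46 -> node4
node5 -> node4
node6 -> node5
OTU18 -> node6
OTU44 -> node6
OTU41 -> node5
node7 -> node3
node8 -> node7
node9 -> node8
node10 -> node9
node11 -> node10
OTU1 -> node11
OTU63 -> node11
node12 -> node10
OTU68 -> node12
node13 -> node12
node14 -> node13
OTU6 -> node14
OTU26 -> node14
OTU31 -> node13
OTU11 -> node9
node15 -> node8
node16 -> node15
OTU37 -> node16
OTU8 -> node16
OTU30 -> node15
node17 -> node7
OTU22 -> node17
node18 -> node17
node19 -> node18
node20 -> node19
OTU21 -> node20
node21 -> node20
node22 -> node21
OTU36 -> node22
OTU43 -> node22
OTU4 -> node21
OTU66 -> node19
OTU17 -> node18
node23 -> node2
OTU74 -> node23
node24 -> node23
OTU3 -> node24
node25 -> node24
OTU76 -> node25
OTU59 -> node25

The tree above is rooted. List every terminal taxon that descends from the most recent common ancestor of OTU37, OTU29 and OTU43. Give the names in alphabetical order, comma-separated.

OTU1, OTU10, OTU11, OTU17, OTU18, OTU21, OTU22, OTU26, OTU29, OTU3, OTU30, OTU31, OTU36, OTU37, OTU4, OTU41, OTU43, OTU44, OTU46, OTU59, OTU6, OTU63, OTU66, OTU68, OTU74, OTU76, OTU8

Tracing OTU37: it sits inside (OTU37,OTU8).
Tracing OTU29: it sits inside (OTU10,OTU29).
Tracing OTU43: it sits inside (OTU36,OTU43).
The smallest clade enclosing all 3 is the whole tree (their MRCA is the root), so the answer is all 27 tips in alphabetical order.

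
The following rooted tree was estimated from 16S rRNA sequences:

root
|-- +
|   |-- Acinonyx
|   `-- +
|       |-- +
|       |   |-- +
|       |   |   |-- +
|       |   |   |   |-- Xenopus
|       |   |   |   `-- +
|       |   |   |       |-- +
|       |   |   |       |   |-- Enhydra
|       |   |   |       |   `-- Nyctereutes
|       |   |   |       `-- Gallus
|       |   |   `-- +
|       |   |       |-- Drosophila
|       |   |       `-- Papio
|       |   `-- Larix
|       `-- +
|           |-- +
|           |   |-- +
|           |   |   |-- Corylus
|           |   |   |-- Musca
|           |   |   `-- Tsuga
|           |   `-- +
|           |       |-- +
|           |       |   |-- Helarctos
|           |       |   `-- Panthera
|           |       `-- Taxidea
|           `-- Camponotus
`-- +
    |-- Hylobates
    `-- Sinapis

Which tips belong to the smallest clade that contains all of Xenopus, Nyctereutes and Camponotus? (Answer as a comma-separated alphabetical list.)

Camponotus, Corylus, Drosophila, Enhydra, Gallus, Helarctos, Larix, Musca, Nyctereutes, Panthera, Papio, Taxidea, Tsuga, Xenopus

Tracing Xenopus: it sits inside (Xenopus,((Enhydra,Nyctereutes),Gallus)).
Tracing Nyctereutes: it sits inside (Enhydra,Nyctereutes).
Tracing Camponotus: it sits inside (((Corylus,Musca,Tsuga),((Helarctos,Panthera),Taxidea)),Camponotus).
The smallest clade enclosing all 3 is ((((Xenopus,((Enhydra,Nyctereutes),Gallus)),(Drosophila,Papio)),Larix),(((Corylus,Musca,Tsuga),((Helarctos,Panthera),Taxidea)),Camponotus)); the answer is its 14 terminal taxa in alphabetical order.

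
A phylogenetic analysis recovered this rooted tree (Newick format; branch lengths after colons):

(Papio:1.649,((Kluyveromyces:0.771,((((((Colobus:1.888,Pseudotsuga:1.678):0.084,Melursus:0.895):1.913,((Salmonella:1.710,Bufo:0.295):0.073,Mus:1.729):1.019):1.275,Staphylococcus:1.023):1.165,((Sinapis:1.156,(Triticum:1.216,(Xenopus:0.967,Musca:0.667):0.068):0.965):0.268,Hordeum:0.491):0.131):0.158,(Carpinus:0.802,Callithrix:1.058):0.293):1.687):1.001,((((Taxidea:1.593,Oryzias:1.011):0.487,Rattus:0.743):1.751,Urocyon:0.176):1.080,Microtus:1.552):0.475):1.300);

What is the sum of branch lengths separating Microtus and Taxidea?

The path runs Microtus → … → MRCA → … → Taxidea; the MRCA is the node subtending ((((Taxidea,Oryzias),Rattus),Urocyon),Microtus).
Branch lengths along that path: 1.552 + 1.080 + 1.751 + 0.487 + 1.593 = 6.463.

6.463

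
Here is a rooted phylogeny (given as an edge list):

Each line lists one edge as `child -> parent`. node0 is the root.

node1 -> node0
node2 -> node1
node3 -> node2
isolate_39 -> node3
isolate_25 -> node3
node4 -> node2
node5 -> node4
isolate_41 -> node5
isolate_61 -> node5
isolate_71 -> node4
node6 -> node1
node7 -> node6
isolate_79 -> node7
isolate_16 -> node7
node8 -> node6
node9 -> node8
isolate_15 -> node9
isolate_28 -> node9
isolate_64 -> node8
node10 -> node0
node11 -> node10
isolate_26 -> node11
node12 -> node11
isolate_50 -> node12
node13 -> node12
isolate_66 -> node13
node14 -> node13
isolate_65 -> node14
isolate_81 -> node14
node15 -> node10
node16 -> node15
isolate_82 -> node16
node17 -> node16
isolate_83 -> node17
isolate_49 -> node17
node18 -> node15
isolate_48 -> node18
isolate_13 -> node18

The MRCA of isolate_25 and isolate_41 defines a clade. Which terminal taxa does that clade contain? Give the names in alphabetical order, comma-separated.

isolate_25, isolate_39, isolate_41, isolate_61, isolate_71

Tracing isolate_25: it sits inside (isolate_39,isolate_25).
Tracing isolate_41: it sits inside (isolate_41,isolate_61).
The smallest clade enclosing both is ((isolate_39,isolate_25),((isolate_41,isolate_61),isolate_71)); the answer is its 5 terminal taxa in alphabetical order.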